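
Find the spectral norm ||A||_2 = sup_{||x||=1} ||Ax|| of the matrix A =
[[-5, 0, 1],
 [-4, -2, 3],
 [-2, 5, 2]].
||A||_2 ≈ 7.4886 (= sqrt(largest eigenvalue of A^T A))

||A||_2 = sigma_max(A) = sqrt(lambda_max(A^T A)). Form the symmetric matrix M = A^T A =
[[45, -2, -21],
 [-2, 29, 4],
 [-21, 4, 14]].
Its characteristic polynomial (trace, sum of principal 2x2 minors, determinant of M give the coefficients) is
  p(λ) = det(λ I - M) = λ^3 - 88λ^2 + 1880λ - 5041.
No integer candidate from the rational root theorem (±divisors of 5041) is a root, so the roots are irrational. The cubic discriminant is Δ = 1376083525 > 0, so there are three distinct real roots. p(3) = -166 and p(4) = 1135 have opposite signs, so a root lies in (3, 4); Newton's method refines it to λ ≈ 3.1212. p(28) = 559 and p(29) = -140 have opposite signs, so a root lies in (28, 29); Newton's method refines it to λ ≈ 28.8002. p(56) = -113 and p(57) = 1400 have opposite signs, so a root lies in (56, 57); Newton's method refines it to λ ≈ 56.0786. Check (Vieta): the three roots sum to 88, matching tr M = 88.
So the eigenvalues of A^T A are ≈ 3.1212, 28.8002, 56.0786 (all ≥ 0, as they must be for A^T A). The largest is λ_max ≈ 56.0786, hence ||A||_2 = sqrt(λ_max) ≈ 7.4886.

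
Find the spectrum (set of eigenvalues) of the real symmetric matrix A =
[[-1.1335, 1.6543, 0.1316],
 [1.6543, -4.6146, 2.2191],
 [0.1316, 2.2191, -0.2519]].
sigma(A) ≈ {-6, -1, 1}

A is real symmetric, so its spectrum consists of real eigenvalues. Expanding the characteristic polynomial of the displayed matrix gives
  det(λ I - A) = p(λ) = λ^3 + (6)λ^2 + (-1)λ + (-6).
Solving p(λ) = 0 yields eigenvalues ≈ -6, -1, 1. (A is shown rounded to 4 decimals, so these recover the underlying integer eigenvalues to within that precision.)
Verification: the trace of A = -6 equals the sum of eigenvalues -6, and det(A) ≈ 5.9997 matches the eigenvalue product 6.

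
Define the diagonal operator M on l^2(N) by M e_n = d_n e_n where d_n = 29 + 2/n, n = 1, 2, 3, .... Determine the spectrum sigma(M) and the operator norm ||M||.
sigma(M) = {29 + 2/n : n ≥ 1} ∪ {29}; ||M|| = 31

A bounded diagonal operator on l^2 with diagonal entries d_n has spectrum equal to the closure of {d_n : n ≥ 1}: every d_n is an eigenvalue (with eigenvector e_n), so {d_n} ⊂ sigma(M); the spectrum is closed, so its closure is too; and for lambda not in the closure, (M - lambda I) has bounded inverse (the diagonal entries 1/(d_n - lambda) are bounded). For our sequence d_n = 29 + 2/n, n = 1, 2, 3, ...:
  - {d_n} = {29 + 2/n : n ≥ 1}; the only limit point is 29
  - closure = {29 + 2/n : n ≥ 1} ∪ {29}
For the norm: a diagonal operator has ||M|| = sup_n |d_n|. Here d_n = 29 + 2/n is positive and decreasing, so sup_n |d_n| = d_1 = 29 + 2 = 31. So ||M|| = 31.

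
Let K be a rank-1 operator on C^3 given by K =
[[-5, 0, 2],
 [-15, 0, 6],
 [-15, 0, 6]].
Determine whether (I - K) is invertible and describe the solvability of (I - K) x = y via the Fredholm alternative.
(I - K) is singular (det(I - K) = 0, i.e. 1 ∈ sigma(K)). (I - K) x = y is solvable iff y ⊥ ker((I - K)^*) = span{(-5, 0, 2)}, i.e. iff -5y_1 + 2y_3 = 0. When solvable, the solutions are x = y + c·(1, 3, 3), c arbitrary (ker(I - K) = span{(1, 3, 3)}, dimension 1).

K has rank 1, so it is an outer product K = u v^T: every row of K is a multiple of one row vector. Reading off the entries, u = (1, 3, 3) and v = (-5, 0, 2) (row i of K equals u_i·v^T). A rank-one matrix u v^T satisfies K u = u (v·u) and kills the (2)-dimensional subspace v^⊥, so its characteristic polynomial is lambda^2 (lambda - v·u) with v·u = tr K = 1. Hence the eigenvalues of I - K are 1 (multiplicity 2) and 1 - (1) = 0, so det(I - K) = 0. (Direct check: I - K =
[[6, 0, -2],
 [15, 1, -6],
 [15, 0, -5]]
has determinant 0.) So 1 is an eigenvalue of K and (I - K) is not invertible. The finite-dimensional Fredholm alternative says: either (I - K) is invertible, or ker(I - K) ≠ {0} and then range(I - K) = ker((I - K)^*)^⊥, with dim ker(I - K) = dim ker((I - K)^*). We are in the second case, so we need both kernels. Kernel of I - K: (I - K) u = u - u (v·u) = u - u = 0, so ker(I - K) = span{u} = span{(1, 3, 3)} (it is exactly 1-dimensional because rank(I - K) = 2). Kernel of the adjoint: K is real, so (I - K)^* = I - K^T = I - v u^T, and (I - v u^T) v = v - v (u·v) = 0; hence ker((I - K)^*) = span{v} = span{(-5, 0, 2)}. Therefore (I - K) x = y is solvable iff <y, v> = 0, i.e. iff -5y_1 + 2y_3 = 0. When this holds, K y = u (v·y) = 0, so (I - K) y = y and x = y is a particular solution; the full solution set is the line x = y + c·u = y + c·(1, 3, 3), c ∈ C.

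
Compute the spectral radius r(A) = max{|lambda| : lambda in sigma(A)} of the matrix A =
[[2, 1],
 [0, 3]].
r(A) = 3

The eigenvalues of A are the roots of its characteristic polynomial. With M = A (coefficients from the trace and determinant):
  p(λ) = det(λ I - M) = λ^2 - 5λ + 6.
For λ^2 - 5λ + 6 the discriminant is 1. It is a perfect square (1^2), so the roots are rational: λ = (5 ± 1)/2 = 3, 2.
Thus the eigenvalues (to 4 decimals) are 3 (modulus 3); 2 (modulus 2). The spectral radius is the largest modulus: r(A) = 3. (Cross-check: r(A) ≤ ||A||_2 ≈ 3.2566; equality holds whenever A is normal, though it can also hold for some non-normal A.)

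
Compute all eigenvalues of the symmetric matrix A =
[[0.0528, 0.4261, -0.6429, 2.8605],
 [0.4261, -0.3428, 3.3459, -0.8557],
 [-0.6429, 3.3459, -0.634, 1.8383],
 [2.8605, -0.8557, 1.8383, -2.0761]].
sigma(A) ≈ {-6, -2, 2, 3}

A is real symmetric, so its spectrum consists of real eigenvalues. Expanding the characteristic polynomial of the displayed matrix gives
  det(λ I - A) = p(λ) = λ^4 + (3)λ^3 + (-22)λ^2 + (-12.0015)λ + (72).
Solving p(λ) = 0 yields eigenvalues ≈ -6, -2, 2, 3. (A is shown rounded to 4 decimals, so these recover the underlying integer eigenvalues to within that precision.)
Verification: the trace of A = -3 equals the sum of eigenvalues -3, and det(A) ≈ 72.0009 matches the eigenvalue product 72.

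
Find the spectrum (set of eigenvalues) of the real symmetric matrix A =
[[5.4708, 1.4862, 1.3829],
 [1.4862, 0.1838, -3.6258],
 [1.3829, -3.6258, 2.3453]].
sigma(A) ≈ {-3, 5, 6}

A is real symmetric, so its spectrum consists of real eigenvalues. Expanding the characteristic polynomial of the displayed matrix gives
  det(λ I - A) = p(λ) = λ^3 + (-8)λ^2 + (-3)λ + (89.9989).
Solving p(λ) = 0 yields eigenvalues ≈ -3, 5, 6. (A is shown rounded to 4 decimals, so these recover the underlying integer eigenvalues to within that precision.)
Verification: the trace of A = 8 equals the sum of eigenvalues 8, and det(A) ≈ -89.9989 matches the eigenvalue product -90.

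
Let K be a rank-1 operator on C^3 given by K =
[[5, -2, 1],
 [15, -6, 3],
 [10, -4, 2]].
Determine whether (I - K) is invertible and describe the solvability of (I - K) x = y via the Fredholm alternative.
(I - K) is singular (det(I - K) = 0, i.e. 1 ∈ sigma(K)). (I - K) x = y is solvable iff y ⊥ ker((I - K)^*) = span{(5, -2, 1)}, i.e. iff 5y_1 - 2y_2 + y_3 = 0. When solvable, the solutions are x = y + c·(1, 3, 2), c arbitrary (ker(I - K) = span{(1, 3, 2)}, dimension 1).

K has rank 1, so it is an outer product K = u v^T: every row of K is a multiple of one row vector. Reading off the entries, u = (1, 3, 2) and v = (5, -2, 1) (row i of K equals u_i·v^T). A rank-one matrix u v^T satisfies K u = u (v·u) and kills the (2)-dimensional subspace v^⊥, so its characteristic polynomial is lambda^2 (lambda - v·u) with v·u = tr K = 1. Hence the eigenvalues of I - K are 1 (multiplicity 2) and 1 - (1) = 0, so det(I - K) = 0. (Direct check: I - K =
[[-4, 2, -1],
 [-15, 7, -3],
 [-10, 4, -1]]
has determinant 0.) So 1 is an eigenvalue of K and (I - K) is not invertible. The finite-dimensional Fredholm alternative says: either (I - K) is invertible, or ker(I - K) ≠ {0} and then range(I - K) = ker((I - K)^*)^⊥, with dim ker(I - K) = dim ker((I - K)^*). We are in the second case, so we need both kernels. Kernel of I - K: (I - K) u = u - u (v·u) = u - u = 0, so ker(I - K) = span{u} = span{(1, 3, 2)} (it is exactly 1-dimensional because rank(I - K) = 2). Kernel of the adjoint: K is real, so (I - K)^* = I - K^T = I - v u^T, and (I - v u^T) v = v - v (u·v) = 0; hence ker((I - K)^*) = span{v} = span{(5, -2, 1)}. Therefore (I - K) x = y is solvable iff <y, v> = 0, i.e. iff 5y_1 - 2y_2 + y_3 = 0. When this holds, K y = u (v·y) = 0, so (I - K) y = y and x = y is a particular solution; the full solution set is the line x = y + c·u = y + c·(1, 3, 2), c ∈ C.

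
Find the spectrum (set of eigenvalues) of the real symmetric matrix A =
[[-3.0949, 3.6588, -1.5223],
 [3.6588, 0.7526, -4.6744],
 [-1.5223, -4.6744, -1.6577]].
sigma(A) ≈ {-6, -4, 6}

A is real symmetric, so its spectrum consists of real eigenvalues. Expanding the characteristic polynomial of the displayed matrix gives
  det(λ I - A) = p(λ) = λ^3 + (4)λ^2 + (-36)λ + (-144.0029).
Solving p(λ) = 0 yields eigenvalues ≈ -6, -4, 6. (A is shown rounded to 4 decimals, so these recover the underlying integer eigenvalues to within that precision.)
Verification: the trace of A = -4 equals the sum of eigenvalues -4, and det(A) ≈ 144.0029 matches the eigenvalue product 144.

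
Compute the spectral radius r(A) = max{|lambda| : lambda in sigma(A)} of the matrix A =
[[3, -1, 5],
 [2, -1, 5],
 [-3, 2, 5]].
r(A) ≈ 4.4562

The eigenvalues of A are the roots of its characteristic polynomial. With M = A (coefficients from the trace, the sum of principal 2x2 minors, and det A):
  p(λ) = det(λ I - M) = λ^3 - 7λ^2 + 14λ + 15.
No integer candidate from the rational root theorem (±divisors of 15) is a root, so the roots are irrational. The cubic discriminant is Δ = -13327 < 0, so there is one real root and a complex-conjugate pair. p(-1) = -7 and p(0) = 15 have opposite signs, so a root lies in (-1, 0); Newton's method refines it to λ ≈ -0.7554. Dividing out (λ - (-0.7554)) leaves approximately λ^2 - 7.7554λ + 19.8581. For λ^2 - 7.7554λ + 19.8581 the discriminant is -19.2867. It is negative, so the remaining roots are the complex-conjugate pair λ ≈ 3.8777 ± 2.1958i. Their product equals the constant term, so |λ|^2 ≈ 19.8581 and |λ| ≈ 4.4562.
Thus the eigenvalues (to 4 decimals) are -0.7554 (modulus 0.7554); 3.8777 ± 2.1958i (modulus 4.4562). The spectral radius is the largest modulus: r(A) ≈ 4.4562. (Cross-check: r(A) ≤ ||A||_2 ≈ 8.7682; equality holds whenever A is normal, though it can also hold for some non-normal A.)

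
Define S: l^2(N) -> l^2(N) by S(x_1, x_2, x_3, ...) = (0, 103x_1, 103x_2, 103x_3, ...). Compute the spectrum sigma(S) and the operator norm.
sigma(S) = closed disk {z in C : |z| ≤ 103}; ||S|| = 103

Note S = 103·U where U is the unit right shift (U x)_k = x_{k-1} (with x_0 := 0); so ||S|| = 103||U|| and sigma(S) = 103·sigma(U). ||S x||^2 = sum_{k≥1} |103x_k|^2 = 10609||x||^2, so ||S|| = 103 and sigma(S) ⊂ {|z| ≤ 103}. For any |lambda| < 103, the equation (S - lambda I) x = 0 forces x_1 = 0, then 103x_k = lambda x_{k+1} ⇒ x = 0, so S has no eigenvalues. But (S - lambda I) is not surjective for |lambda| < 103: solving (S - lambda I) x = e_1 would require x_n proportional to (lambda/103)^(-n), which is not in l^2. So every |lambda| < 103 lies in the residual spectrum. The boundary |lambda| = 103 is in the approximate point spectrum (the spectrum is closed). Hence sigma(S) is the closed disk of radius 103.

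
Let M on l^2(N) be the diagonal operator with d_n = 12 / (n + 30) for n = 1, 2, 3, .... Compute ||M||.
||M|| = 12/31 (attained at n = 1)

For M diagonal, ||M|| = sup_n |d_n| = sup_n 12/(n + 30). This is positive and strictly decreasing in n, so the supremum is attained at n = 1: d_1 = 12/(1 + 30) = 12/31. Hence ||M|| = 12/31.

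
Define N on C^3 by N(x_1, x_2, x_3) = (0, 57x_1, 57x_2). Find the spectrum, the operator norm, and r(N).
sigma(N) = {0}; ||N|| = 57; r(N) = 0. (N is nilpotent with N^3 = 0.)

On C^3, N is a strictly lower-triangular matrix with 57 on the subdiagonal and zeros elsewhere, so its characteristic polynomial is lambda^3 and every eigenvalue is 0: sigma(N) = {0}. For the operator norm, N e_i = 57e_{i+1} for i = 1, ..., 2 and N e_3 = 0, so the singular values of N are 57 (with multiplicity 2) and 0; hence ||N|| = 57. The spectral radius r(N) = max|lambda| = 0. Note ||N|| > r(N) — characteristic of non-normal nilpotent operators. Indeed N^3 = 0.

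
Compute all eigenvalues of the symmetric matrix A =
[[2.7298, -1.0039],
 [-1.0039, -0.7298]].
sigma(A) ≈ {-1, 3}

A is real symmetric, so its spectrum consists of real eigenvalues. Expanding the characteristic polynomial of the displayed matrix gives
  det(λ I - A) = p(λ) = λ^2 + (-2)λ + (-3).
Solving p(λ) = 0 yields eigenvalues ≈ -1, 3. (A is shown rounded to 4 decimals, so these recover the underlying integer eigenvalues to within that precision.)
Verification: the trace of A = 2 equals the sum of eigenvalues 2, and det(A) ≈ -3.0000 matches the eigenvalue product -3.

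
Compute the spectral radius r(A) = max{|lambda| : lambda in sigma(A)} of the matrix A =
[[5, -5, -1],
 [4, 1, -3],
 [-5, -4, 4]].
r(A) ≈ 6.2132

The eigenvalues of A are the roots of its characteristic polynomial. With M = A (coefficients from the trace, the sum of principal 2x2 minors, and det A):
  p(λ) = det(λ I - M) = λ^3 - 10λ^2 + 32λ + 24.
No integer candidate from the rational root theorem (±divisors of 24) is a root, so the roots are irrational. The cubic discriminant is Δ = -86464 < 0, so there is one real root and a complex-conjugate pair. p(-1) = -19 and p(0) = 24 have opposite signs, so a root lies in (-1, 0); Newton's method refines it to λ ≈ -0.6217. Dividing out (λ - (-0.6217)) leaves approximately λ^2 - 10.6217λ + 38.6036. For λ^2 - 10.6217λ + 38.6036 the discriminant is -41.5936. It is negative, so the remaining roots are the complex-conjugate pair λ ≈ 5.3109 ± 3.2247i. Their product equals the constant term, so |λ|^2 ≈ 38.6036 and |λ| ≈ 6.2132.
Thus the eigenvalues (to 4 decimals) are -0.6217 (modulus 0.6217); 5.3109 ± 3.2247i (modulus 6.2132). The spectral radius is the largest modulus: r(A) ≈ 6.2132. (Cross-check: r(A) ≤ ||A||_2 ≈ 9.4309; equality holds whenever A is normal, though it can also hold for some non-normal A.)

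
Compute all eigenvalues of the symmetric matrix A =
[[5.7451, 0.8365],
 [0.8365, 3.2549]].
sigma(A) ≈ {3, 6}

A is real symmetric, so its spectrum consists of real eigenvalues. Expanding the characteristic polynomial of the displayed matrix gives
  det(λ I - A) = p(λ) = λ^2 + (-9)λ + (18).
Solving p(λ) = 0 yields eigenvalues ≈ 3, 6. (A is shown rounded to 4 decimals, so these recover the underlying integer eigenvalues to within that precision.)
Verification: the trace of A = 9 equals the sum of eigenvalues 9, and det(A) ≈ 18.0000 matches the eigenvalue product 18.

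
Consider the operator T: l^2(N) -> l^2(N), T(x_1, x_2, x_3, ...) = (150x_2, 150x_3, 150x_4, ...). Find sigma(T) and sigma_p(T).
sigma(T) = closed disk {z in C : |z| ≤ 150}; sigma_p(T) = open disk {z in C : |z| < 150}

Note T = 150·V where V is the unit left shift (V x)_k = x_{k+1}; so sigma(T) = 150·sigma(V) and ||T|| = 150||V||. ||T x||^2 = 22500sum_{k≥2} |x_k|^2 ≤ 22500||x||^2, with equality on {x : x_1 = 0}, so ||T|| = 150. For any lambda with |lambda| < 150, set r = lambda/150 (|r| < 1); the vector x = (1, r, r^2, ...) is in l^2 and satisfies T x = 150(r, r^2, ...) = lambda x, so lambda is an eigenvalue. On the boundary |lambda| = 150 the geometric series diverges, so no l^2 eigenvector exists, but these lambda lie in the approximate point spectrum. Hence sigma(T) is the closed disk of radius 150 and sigma_p(T) is the open disk.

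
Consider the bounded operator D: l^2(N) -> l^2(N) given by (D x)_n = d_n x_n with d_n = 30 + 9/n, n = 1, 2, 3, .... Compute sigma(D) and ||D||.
sigma(D) = {30 + 9/n : n ≥ 1} ∪ {30}; ||D|| = 39

A bounded diagonal operator on l^2 with diagonal entries d_n has spectrum equal to the closure of {d_n : n ≥ 1}: every d_n is an eigenvalue (with eigenvector e_n), so {d_n} ⊂ sigma(D); the spectrum is closed, so its closure is too; and for lambda not in the closure, (D - lambda I) has bounded inverse (the diagonal entries 1/(d_n - lambda) are bounded). For our sequence d_n = 30 + 9/n, n = 1, 2, 3, ...:
  - {d_n} = {30 + 9/n : n ≥ 1}; the only limit point is 30
  - closure = {30 + 9/n : n ≥ 1} ∪ {30}
For the norm: a diagonal operator has ||D|| = sup_n |d_n|. Here d_n = 30 + 9/n is positive and decreasing, so sup_n |d_n| = d_1 = 30 + 9 = 39. So ||D|| = 39.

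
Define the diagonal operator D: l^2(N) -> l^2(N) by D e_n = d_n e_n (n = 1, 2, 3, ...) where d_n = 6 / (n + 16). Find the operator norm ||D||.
||D|| = 6/17 (attained at n = 1)

For D diagonal, ||D|| = sup_n |d_n| = sup_n 6/(n + 16). This is positive and strictly decreasing in n, so the supremum is attained at n = 1: d_1 = 6/(1 + 16) = 6/17. Hence ||D|| = 6/17.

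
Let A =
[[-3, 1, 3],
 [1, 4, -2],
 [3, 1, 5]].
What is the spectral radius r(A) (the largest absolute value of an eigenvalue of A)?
r(A) ≈ 5.167

The eigenvalues of A are the roots of its characteristic polynomial. With M = A (coefficients from the trace, the sum of principal 2x2 minors, and det A):
  p(λ) = det(λ I - M) = λ^3 - 6λ^2 - 15λ + 110.
No integer candidate from the rational root theorem (±divisors of 110) is a root, so the roots are irrational. The cubic discriminant is Δ = -31860 < 0, so there is one real root and a complex-conjugate pair. p(-5) = -90 and p(-4) = 10 have opposite signs, so a root lies in (-5, -4); Newton's method refines it to λ ≈ -4.1202. Dividing out (λ - (-4.1202)) leaves approximately λ^2 - 10.1202λ + 26.6976. For λ^2 - 10.1202λ + 26.6976 the discriminant is -4.3714. It is negative, so the remaining roots are the complex-conjugate pair λ ≈ 5.0601 ± 1.0454i. Their product equals the constant term, so |λ|^2 ≈ 26.6976 and |λ| ≈ 5.167.
Thus the eigenvalues (to 4 decimals) are -4.1202 (modulus 4.1202); 5.0601 ± 1.0454i (modulus 5.167). The spectral radius is the largest modulus: r(A) ≈ 5.167. (Cross-check: r(A) ≤ ||A||_2 ≈ 6.2321; equality holds whenever A is normal, though it can also hold for some non-normal A.)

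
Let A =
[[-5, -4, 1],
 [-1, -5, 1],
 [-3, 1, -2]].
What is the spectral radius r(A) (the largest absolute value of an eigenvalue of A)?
r(A) ≈ 5.8342

The eigenvalues of A are the roots of its characteristic polynomial. With M = A (coefficients from the trace, the sum of principal 2x2 minors, and det A):
  p(λ) = det(λ I - M) = λ^3 + 12λ^2 + 43λ + 41.
No integer candidate from the rational root theorem (±divisors of 41) is a root, so the roots are irrational. The cubic discriminant is Δ = 257 > 0, so there are three distinct real roots. p(-6) = -1 and p(-5) = 1 have opposite signs, so a root lies in (-6, -5); Newton's method refines it to λ ≈ -5.8342. p(-5) = 1 and p(-4) = -3 have opposite signs, so a root lies in (-5, -4); Newton's method refines it to λ ≈ -4.6566. p(-2) = -5 and p(-1) = 9 have opposite signs, so a root lies in (-2, -1); Newton's method refines it to λ ≈ -1.5091. Check (Vieta): the three roots sum to -12, matching tr M = -12.
Thus the eigenvalues (to 4 decimals) are -5.8342 (modulus 5.8342); -4.6566 (modulus 4.6566); -1.5091 (modulus 1.5091). The spectral radius is the largest modulus: r(A) ≈ 5.8342. (Cross-check: r(A) ≤ ||A||_2 ≈ 7.8772; equality holds whenever A is normal, though it can also hold for some non-normal A.)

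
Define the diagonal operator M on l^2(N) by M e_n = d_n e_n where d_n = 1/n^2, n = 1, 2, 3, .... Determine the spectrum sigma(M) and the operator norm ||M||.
sigma(M) = {1/n^2 : n ≥ 1} ∪ {0}; ||M|| = 1

A bounded diagonal operator on l^2 with diagonal entries d_n has spectrum equal to the closure of {d_n : n ≥ 1}: every d_n is an eigenvalue (with eigenvector e_n), so {d_n} ⊂ sigma(M); the spectrum is closed, so its closure is too; and for lambda not in the closure, (M - lambda I) has bounded inverse (the diagonal entries 1/(d_n - lambda) are bounded). For our sequence d_n = 1/n^2, n = 1, 2, 3, ...:
  - {d_n} = {1/n^2 : n ≥ 1}; the only limit point is 0
  - closure = {1/n^2 : n ≥ 1} ∪ {0}
For the norm: a diagonal operator has ||M|| = sup_n |d_n|. Here d_n = 1/n^2 is positive and decreasing, so sup_n |d_n| = d_1 = 1. So ||M|| = 1.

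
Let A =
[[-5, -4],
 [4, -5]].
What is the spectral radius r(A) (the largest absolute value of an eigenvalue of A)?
r(A) = sqrt(41) ≈ 6.4031

The eigenvalues of A are the roots of its characteristic polynomial. With M = A (coefficients from the trace and determinant):
  p(λ) = det(λ I - M) = λ^2 + 10λ + 41.
For λ^2 + 10λ + 41 the discriminant is -64. It is negative, so the roots are the complex-conjugate pair λ = -5 ± (sqrt(64)/2) i ≈ -5 ± 4i. For a conjugate pair the product of the roots equals the constant term, so |λ|^2 = 41 and |λ| = sqrt(41) ≈ 6.4031.
Thus the eigenvalues (to 4 decimals) are -5 ± 4i (modulus 6.4031). The spectral radius is the largest modulus: r(A) = sqrt(41) ≈ 6.4031. (Cross-check: r(A) ≤ ||A||_2 ≈ 6.4031; equality holds whenever A is normal, though it can also hold for some non-normal A.)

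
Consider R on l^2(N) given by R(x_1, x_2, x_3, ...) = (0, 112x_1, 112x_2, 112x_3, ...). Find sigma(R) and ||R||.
sigma(R) = closed disk {z in C : |z| ≤ 112}; ||R|| = 112

Note R = 112·U where U is the unit right shift (U x)_k = x_{k-1} (with x_0 := 0); so ||R|| = 112||U|| and sigma(R) = 112·sigma(U). ||R x||^2 = sum_{k≥1} |112x_k|^2 = 12544||x||^2, so ||R|| = 112 and sigma(R) ⊂ {|z| ≤ 112}. For any |lambda| < 112, the equation (R - lambda I) x = 0 forces x_1 = 0, then 112x_k = lambda x_{k+1} ⇒ x = 0, so R has no eigenvalues. But (R - lambda I) is not surjective for |lambda| < 112: solving (R - lambda I) x = e_1 would require x_n proportional to (lambda/112)^(-n), which is not in l^2. So every |lambda| < 112 lies in the residual spectrum. The boundary |lambda| = 112 is in the approximate point spectrum (the spectrum is closed). Hence sigma(R) is the closed disk of radius 112.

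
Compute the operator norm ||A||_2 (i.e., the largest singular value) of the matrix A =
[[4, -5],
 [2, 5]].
||A||_2 = sqrt((70 + sqrt(1300))/2) ≈ 7.282 (= sqrt(largest eigenvalue of A^T A))

||A||_2 = sigma_max(A) = sqrt(lambda_max(A^T A)). Form the symmetric matrix M = A^T A =
[[20, -10],
 [-10, 50]].
Its characteristic polynomial (trace, determinant of M give the coefficients) is
  p(λ) = det(λ I - M) = λ^2 - 70λ + 900.
For λ^2 - 70λ + 900 the discriminant is 1300. It is nonnegative but not a perfect square, so the roots are real and irrational: λ = (70 ± sqrt(1300))/2 ≈ 53.0278, 16.9722.
So the eigenvalues of A^T A are ≈ 16.9722, 53.0278 (all ≥ 0, as they must be for A^T A). The largest is λ_max = (70 + sqrt(1300))/2 ≈ 53.0278, hence ||A||_2 = sqrt(λ_max) = sqrt((70 + sqrt(1300))/2) ≈ 7.282.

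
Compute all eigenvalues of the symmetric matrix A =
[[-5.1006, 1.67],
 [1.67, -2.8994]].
sigma(A) ≈ {-6, -2}

A is real symmetric, so its spectrum consists of real eigenvalues. Expanding the characteristic polynomial of the displayed matrix gives
  det(λ I - A) = p(λ) = λ^2 + (8)λ + (12).
Solving p(λ) = 0 yields eigenvalues ≈ -6, -2. (A is shown rounded to 4 decimals, so these recover the underlying integer eigenvalues to within that precision.)
Verification: the trace of A = -8 equals the sum of eigenvalues -8, and det(A) ≈ 11.9998 matches the eigenvalue product 12.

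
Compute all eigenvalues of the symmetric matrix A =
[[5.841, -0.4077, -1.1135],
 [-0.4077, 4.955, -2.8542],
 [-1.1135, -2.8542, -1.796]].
sigma(A) ≈ {-3, 6} (6 with multiplicity 2)

A is real symmetric, so its spectrum consists of real eigenvalues. Expanding the characteristic polynomial of the displayed matrix gives
  det(λ I - A) = p(λ) = λ^3 + (-9)λ^2 + (0)λ + (108).
Solving p(λ) = 0 yields eigenvalues ≈ -3, 6, 6. (A is shown rounded to 4 decimals, so these recover the underlying integer eigenvalues to within that precision.)
Verification: the trace of A = 9 equals the sum of eigenvalues 9, and det(A) ≈ -108.0001 matches the eigenvalue product -108.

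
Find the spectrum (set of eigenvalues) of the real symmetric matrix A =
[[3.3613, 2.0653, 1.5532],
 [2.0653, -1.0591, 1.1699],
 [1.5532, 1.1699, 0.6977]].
sigma(A) ≈ {-2, 0, 5}

A is real symmetric, so its spectrum consists of real eigenvalues. Expanding the characteristic polynomial of the displayed matrix gives
  det(λ I - A) = p(λ) = λ^3 + (-3)λ^2 + (-10)λ + (0).
Solving p(λ) = 0 yields eigenvalues ≈ -2, 0, 5. (A is shown rounded to 4 decimals, so these recover the underlying integer eigenvalues to within that precision.)
Verification: the trace of A = 3 equals the sum of eigenvalues 3, and det(A) ≈ 0.0004 matches the eigenvalue product 0.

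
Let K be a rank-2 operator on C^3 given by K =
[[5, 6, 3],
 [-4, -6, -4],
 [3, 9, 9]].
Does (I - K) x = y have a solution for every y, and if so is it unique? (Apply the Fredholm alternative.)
(I - K) is invertible (det(I - K) = 5 ≠ 0), so for every y in C^3 the equation (I - K) x = y has a unique solution.

K has rank 2 and factors as K = U V^T = u1 v1^T + u2 v2^T with u1 = (-3, 2, 0), v1 = (-1, 0, 1), u2 = (2, -2, 3), v2 = (1, 3, 3) (multiplying out reproduces the displayed K). The nonzero eigenvalues of U V^T coincide with those of the 2 x 2 matrix G = V^T U = [[v1·u1, v1·u2], [v2·u1, v2·u2]] = [[3, 1], [3, 5]], and by the Sylvester determinant identity det(I_3 - U V^T) = det(I_2 - V^T U) = det([[-2, -1], [-3, -4]]) = (-2)(-4) - (-1)(-3) = 5. (Direct check: I - K =
[[-4, -6, -3],
 [4, 7, 4],
 [-3, -9, -8]]
has determinant 5.) The finite-dimensional Fredholm alternative says: either (I - K) is invertible, or ker(I - K) ≠ {0} and then range(I - K) = ker((I - K)^*)^⊥, with dim ker(I - K) = dim ker((I - K)^*). Since det(I - K) ≠ 0, 1 is not an eigenvalue of K and ker(I - K) = {0}, so we are in the first case: for every y there is a unique x = (I - K)^(-1) y. (Explicitly, by the Woodbury identity, (I - U V^T)^(-1) = I + U (I_2 - G)^(-1) V^T.)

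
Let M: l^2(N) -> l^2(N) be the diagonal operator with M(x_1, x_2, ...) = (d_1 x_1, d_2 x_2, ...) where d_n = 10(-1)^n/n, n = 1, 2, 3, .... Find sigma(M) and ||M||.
sigma(M) = {10(-1)^n/n : n ≥ 1} ∪ {0}; ||M|| = 10

A bounded diagonal operator on l^2 with diagonal entries d_n has spectrum equal to the closure of {d_n : n ≥ 1}: every d_n is an eigenvalue (with eigenvector e_n), so {d_n} ⊂ sigma(M); the spectrum is closed, so its closure is too; and for lambda not in the closure, (M - lambda I) has bounded inverse (the diagonal entries 1/(d_n - lambda) are bounded). For our sequence d_n = 10(-1)^n/n, n = 1, 2, 3, ...:
  - {d_n} = {10(-1)^n/n : n ≥ 1}; the only limit point is 0
  - closure = {10(-1)^n/n : n ≥ 1} ∪ {0}
For the norm: a diagonal operator has ||M|| = sup_n |d_n|. Here |d_n| = 10/n is decreasing, so sup_n |d_n| = |d_1| = 10. So ||M|| = 10.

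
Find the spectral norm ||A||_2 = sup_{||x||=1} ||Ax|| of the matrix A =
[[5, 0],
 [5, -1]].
||A||_2 = sqrt((51 + sqrt(2501))/2) ≈ 7.1067 (= sqrt(largest eigenvalue of A^T A))

||A||_2 = sigma_max(A) = sqrt(lambda_max(A^T A)). Form the symmetric matrix M = A^T A =
[[50, -5],
 [-5, 1]].
Its characteristic polynomial (trace, determinant of M give the coefficients) is
  p(λ) = det(λ I - M) = λ^2 - 51λ + 25.
For λ^2 - 51λ + 25 the discriminant is 2501. It is nonnegative but not a perfect square, so the roots are real and irrational: λ = (51 ± sqrt(2501))/2 ≈ 50.505, 0.495.
So the eigenvalues of A^T A are ≈ 0.495, 50.505 (all ≥ 0, as they must be for A^T A). The largest is λ_max = (51 + sqrt(2501))/2 ≈ 50.505, hence ||A||_2 = sqrt(λ_max) = sqrt((51 + sqrt(2501))/2) ≈ 7.1067.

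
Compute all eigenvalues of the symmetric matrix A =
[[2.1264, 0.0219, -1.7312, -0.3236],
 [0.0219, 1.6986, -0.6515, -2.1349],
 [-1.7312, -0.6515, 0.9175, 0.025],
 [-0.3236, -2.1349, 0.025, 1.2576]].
sigma(A) ≈ {-1, 0, 3, 4}

A is real symmetric, so its spectrum consists of real eigenvalues. Expanding the characteristic polynomial of the displayed matrix gives
  det(λ I - A) = p(λ) = λ^4 + (-6)λ^3 + (5)λ^2 + (12)λ + (0).
Solving p(λ) = 0 yields eigenvalues ≈ -1, 0, 3, 4. (A is shown rounded to 4 decimals, so these recover the underlying integer eigenvalues to within that precision.)
Verification: the trace of A = 6 equals the sum of eigenvalues 6, and det(A) ≈ -0.0007 matches the eigenvalue product 0.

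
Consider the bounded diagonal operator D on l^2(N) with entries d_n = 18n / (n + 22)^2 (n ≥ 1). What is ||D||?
||D|| = 9/44 (attained at n = 22)

For D diagonal, ||D|| = sup_n |d_n|. Treat f(x) = 18x / (x + 22)^2 for real x > 0. By the quotient rule, f'(x) = 18(22 - x)/(x + 22)^3, which is positive for x < 22 and negative for x > 22. So f has a unique maximum at x = 22, and since 22 is a positive integer, the supremum over n ≥ 1 is attained at n = 22: d_22 = 18·22/(22 + 22)^2 = 18·22/1936 = 9/44. Hence ||D|| = 9/44.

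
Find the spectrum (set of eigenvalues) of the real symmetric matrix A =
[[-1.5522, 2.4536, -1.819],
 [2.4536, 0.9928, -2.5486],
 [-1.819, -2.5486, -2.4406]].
sigma(A) ≈ {-4, -3, 4}

A is real symmetric, so its spectrum consists of real eigenvalues. Expanding the characteristic polynomial of the displayed matrix gives
  det(λ I - A) = p(λ) = λ^3 + (3)λ^2 + (-16)λ + (-48).
Solving p(λ) = 0 yields eigenvalues ≈ -4, -3, 4. (A is shown rounded to 4 decimals, so these recover the underlying integer eigenvalues to within that precision.)
Verification: the trace of A = -3 equals the sum of eigenvalues -3, and det(A) ≈ 48.0003 matches the eigenvalue product 48.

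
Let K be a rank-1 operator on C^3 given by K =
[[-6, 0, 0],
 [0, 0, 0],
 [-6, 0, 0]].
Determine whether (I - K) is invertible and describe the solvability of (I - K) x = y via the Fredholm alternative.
(I - K) is invertible (det(I - K) = 7 ≠ 0), so for every y in C^3 the equation (I - K) x = y has a unique solution.

K has rank 1, so it is an outer product K = u v^T: every row of K is a multiple of one row vector. Reading off the entries, u = (2, 0, 2) and v = (-3, 0, 0) (row i of K equals u_i·v^T). A rank-one matrix u v^T satisfies K u = u (v·u) and kills the (2)-dimensional subspace v^⊥, so its characteristic polynomial is lambda^2 (lambda - v·u) with v·u = tr K = -6. Hence the eigenvalues of I - K are 1 (multiplicity 2) and 1 - (-6) = 7, so det(I - K) = 7. (Direct check: I - K =
[[7, 0, 0],
 [0, 1, 0],
 [6, 0, 1]]
has determinant 7.) The finite-dimensional Fredholm alternative says: either (I - K) is invertible, or ker(I - K) ≠ {0} and then range(I - K) = ker((I - K)^*)^⊥, with dim ker(I - K) = dim ker((I - K)^*). Since det(I - K) ≠ 0, 1 is not an eigenvalue of K and ker(I - K) = {0}, so we are in the first case: for every y there is a unique x = (I - K)^(-1) y. Explicitly, by the Sherman–Morrison formula, (I - u v^T)^(-1) = I + u v^T/(1 - v·u), i.e. (I - K)^(-1) = I + K/(7).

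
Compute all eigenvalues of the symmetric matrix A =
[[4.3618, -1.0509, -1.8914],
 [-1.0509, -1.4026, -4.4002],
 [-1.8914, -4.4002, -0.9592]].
sigma(A) ≈ {-6, 3, 5}

A is real symmetric, so its spectrum consists of real eigenvalues. Expanding the characteristic polynomial of the displayed matrix gives
  det(λ I - A) = p(λ) = λ^3 + (-2)λ^2 + (-33)λ + (90).
Solving p(λ) = 0 yields eigenvalues ≈ -6, 3, 5. (A is shown rounded to 4 decimals, so these recover the underlying integer eigenvalues to within that precision.)
Verification: the trace of A = 2 equals the sum of eigenvalues 2, and det(A) ≈ -89.9992 matches the eigenvalue product -90.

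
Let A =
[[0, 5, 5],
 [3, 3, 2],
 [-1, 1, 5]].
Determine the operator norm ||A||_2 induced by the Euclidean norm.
||A||_2 ≈ 9.0654 (= sqrt(largest eigenvalue of A^T A))

||A||_2 = sigma_max(A) = sqrt(lambda_max(A^T A)). Form the symmetric matrix M = A^T A =
[[10, 8, 1],
 [8, 35, 36],
 [1, 36, 54]].
Its characteristic polynomial (trace, sum of principal 2x2 minors, determinant of M give the coefficients) is
  p(λ) = det(λ I - M) = λ^3 - 99λ^2 + 1419λ - 3025.
No integer candidate from the rational root theorem (±divisors of 3025) is a root, so the roots are irrational. The cubic discriminant is Δ = 3967444800 > 0, so there are three distinct real roots. p(2) = -575 and p(3) = 368 have opposite signs, so a root lies in (2, 3); Newton's method refines it to λ ≈ 2.5862. p(14) = 181 and p(15) = -640 have opposite signs, so a root lies in (14, 15); Newton's method refines it to λ ≈ 14.2326. p(82) = -975 and p(83) = 4528 have opposite signs, so a root lies in (82, 83); Newton's method refines it to λ ≈ 82.1812. Check (Vieta): the three roots sum to 99, matching tr M = 99.
So the eigenvalues of A^T A are ≈ 2.5862, 14.2326, 82.1812 (all ≥ 0, as they must be for A^T A). The largest is λ_max ≈ 82.1812, hence ||A||_2 = sqrt(λ_max) ≈ 9.0654.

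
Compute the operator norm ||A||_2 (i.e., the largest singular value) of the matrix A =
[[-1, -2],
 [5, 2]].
||A||_2 = sqrt(32) ≈ 5.6569 (= sqrt(largest eigenvalue of A^T A))

||A||_2 = sigma_max(A) = sqrt(lambda_max(A^T A)). Form the symmetric matrix M = A^T A =
[[26, 12],
 [12, 8]].
Its characteristic polynomial (trace, determinant of M give the coefficients) is
  p(λ) = det(λ I - M) = λ^2 - 34λ + 64.
For λ^2 - 34λ + 64 the discriminant is 900. It is a perfect square (30^2), so the roots are rational: λ = (34 ± 30)/2 = 32, 2.
So the eigenvalues of A^T A are ≈ 2, 32 (all ≥ 0, as they must be for A^T A). The largest is λ_max = 32, hence ||A||_2 = sqrt(λ_max) = sqrt(32) ≈ 5.6569.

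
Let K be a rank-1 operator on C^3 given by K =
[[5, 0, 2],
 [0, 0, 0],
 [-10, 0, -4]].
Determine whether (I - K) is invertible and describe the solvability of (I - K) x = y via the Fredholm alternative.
(I - K) is singular (det(I - K) = 0, i.e. 1 ∈ sigma(K)). (I - K) x = y is solvable iff y ⊥ ker((I - K)^*) = span{(5, 0, 2)}, i.e. iff 5y_1 + 2y_3 = 0. When solvable, the solutions are x = y + c·(1, 0, -2), c arbitrary (ker(I - K) = span{(1, 0, -2)}, dimension 1).

K has rank 1, so it is an outer product K = u v^T: every row of K is a multiple of one row vector. Reading off the entries, u = (1, 0, -2) and v = (5, 0, 2) (row i of K equals u_i·v^T). A rank-one matrix u v^T satisfies K u = u (v·u) and kills the (2)-dimensional subspace v^⊥, so its characteristic polynomial is lambda^2 (lambda - v·u) with v·u = tr K = 1. Hence the eigenvalues of I - K are 1 (multiplicity 2) and 1 - (1) = 0, so det(I - K) = 0. (Direct check: I - K =
[[-4, 0, -2],
 [0, 1, 0],
 [10, 0, 5]]
has determinant 0.) So 1 is an eigenvalue of K and (I - K) is not invertible. The finite-dimensional Fredholm alternative says: either (I - K) is invertible, or ker(I - K) ≠ {0} and then range(I - K) = ker((I - K)^*)^⊥, with dim ker(I - K) = dim ker((I - K)^*). We are in the second case, so we need both kernels. Kernel of I - K: (I - K) u = u - u (v·u) = u - u = 0, so ker(I - K) = span{u} = span{(1, 0, -2)} (it is exactly 1-dimensional because rank(I - K) = 2). Kernel of the adjoint: K is real, so (I - K)^* = I - K^T = I - v u^T, and (I - v u^T) v = v - v (u·v) = 0; hence ker((I - K)^*) = span{v} = span{(5, 0, 2)}. Therefore (I - K) x = y is solvable iff <y, v> = 0, i.e. iff 5y_1 + 2y_3 = 0. When this holds, K y = u (v·y) = 0, so (I - K) y = y and x = y is a particular solution; the full solution set is the line x = y + c·u = y + c·(1, 0, -2), c ∈ C.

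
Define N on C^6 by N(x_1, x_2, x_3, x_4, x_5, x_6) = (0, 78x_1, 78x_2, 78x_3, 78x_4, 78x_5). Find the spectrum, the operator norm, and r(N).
sigma(N) = {0}; ||N|| = 78; r(N) = 0. (N is nilpotent with N^6 = 0.)

On C^6, N is a strictly lower-triangular matrix with 78 on the subdiagonal and zeros elsewhere, so its characteristic polynomial is lambda^6 and every eigenvalue is 0: sigma(N) = {0}. For the operator norm, N e_i = 78e_{i+1} for i = 1, ..., 5 and N e_6 = 0, so the singular values of N are 78 (with multiplicity 5) and 0; hence ||N|| = 78. The spectral radius r(N) = max|lambda| = 0. Note ||N|| > r(N) — characteristic of non-normal nilpotent operators. Indeed N^6 = 0.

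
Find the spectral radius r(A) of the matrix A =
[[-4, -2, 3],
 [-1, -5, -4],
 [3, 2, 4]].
r(A) ≈ 4.8084

The eigenvalues of A are the roots of its characteristic polynomial. With M = A (coefficients from the trace, the sum of principal 2x2 minors, and det A):
  p(λ) = det(λ I - M) = λ^3 + 5λ^2 - 19λ - 103.
No integer candidate from the rational root theorem (±divisors of 103) is a root, so the roots are irrational. The cubic discriminant is Δ = -22352 < 0, so there is one real root and a complex-conjugate pair. p(4) = -35 and p(5) = 52 have opposite signs, so a root lies in (4, 5); Newton's method refines it to λ ≈ 4.4549. Dividing out (λ - (4.4549)) leaves approximately λ^2 + 9.4549λ + 23.1206. For λ^2 + 9.4549λ + 23.1206 the discriminant is -3.0874. It is negative, so the remaining roots are the complex-conjugate pair λ ≈ -4.7274 ± 0.8785i. Their product equals the constant term, so |λ|^2 ≈ 23.1206 and |λ| ≈ 4.8084.
Thus the eigenvalues (to 4 decimals) are 4.4549 (modulus 4.4549); -4.7274 ± 0.8785i (modulus 4.8084). The spectral radius is the largest modulus: r(A) ≈ 4.8084. (Cross-check: r(A) ≤ ||A||_2 ≈ 8.1037; equality holds whenever A is normal, though it can also hold for some non-normal A.)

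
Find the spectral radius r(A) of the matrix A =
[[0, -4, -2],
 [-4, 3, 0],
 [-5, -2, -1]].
r(A) = 6

The eigenvalues of A are the roots of its characteristic polynomial. With M = A (coefficients from the trace, the sum of principal 2x2 minors, and det A):
  p(λ) = det(λ I - M) = λ^3 - 2λ^2 - 29λ + 30.
By the rational root theorem any rational root is an integer divisor of 30. Testing λ = 6: p(6) = 216 - 72 - 174 + 30 = 0, so λ = 6 is a root. Dividing out (λ - 6) leaves p(λ) = (λ - 6)(λ^2 + 4λ - 5). For λ^2 + 4λ - 5 the discriminant is 36. It is a perfect square (6^2), so the roots are rational: λ = (-4 ± 6)/2 = 1, -5.
Thus the eigenvalues (to 4 decimals) are 1 (modulus 1); -5 (modulus 5); 6 (modulus 6). The spectral radius is the largest modulus: r(A) = 6. (Cross-check: r(A) ≤ ||A||_2 ≈ 6.4592; equality holds whenever A is normal, though it can also hold for some non-normal A.)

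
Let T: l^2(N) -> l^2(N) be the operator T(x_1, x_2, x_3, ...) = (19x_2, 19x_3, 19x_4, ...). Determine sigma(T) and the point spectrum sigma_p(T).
sigma(T) = closed disk {z in C : |z| ≤ 19}; sigma_p(T) = open disk {z in C : |z| < 19}

Note T = 19·V where V is the unit left shift (V x)_k = x_{k+1}; so sigma(T) = 19·sigma(V) and ||T|| = 19||V||. ||T x||^2 = 361sum_{k≥2} |x_k|^2 ≤ 361||x||^2, with equality on {x : x_1 = 0}, so ||T|| = 19. For any lambda with |lambda| < 19, set r = lambda/19 (|r| < 1); the vector x = (1, r, r^2, ...) is in l^2 and satisfies T x = 19(r, r^2, ...) = lambda x, so lambda is an eigenvalue. On the boundary |lambda| = 19 the geometric series diverges, so no l^2 eigenvector exists, but these lambda lie in the approximate point spectrum. Hence sigma(T) is the closed disk of radius 19 and sigma_p(T) is the open disk.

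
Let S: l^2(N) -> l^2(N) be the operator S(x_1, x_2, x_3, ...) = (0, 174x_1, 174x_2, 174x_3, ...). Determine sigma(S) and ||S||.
sigma(S) = closed disk {z in C : |z| ≤ 174}; ||S|| = 174

Note S = 174·U where U is the unit right shift (U x)_k = x_{k-1} (with x_0 := 0); so ||S|| = 174||U|| and sigma(S) = 174·sigma(U). ||S x||^2 = sum_{k≥1} |174x_k|^2 = 30276||x||^2, so ||S|| = 174 and sigma(S) ⊂ {|z| ≤ 174}. For any |lambda| < 174, the equation (S - lambda I) x = 0 forces x_1 = 0, then 174x_k = lambda x_{k+1} ⇒ x = 0, so S has no eigenvalues. But (S - lambda I) is not surjective for |lambda| < 174: solving (S - lambda I) x = e_1 would require x_n proportional to (lambda/174)^(-n), which is not in l^2. So every |lambda| < 174 lies in the residual spectrum. The boundary |lambda| = 174 is in the approximate point spectrum (the spectrum is closed). Hence sigma(S) is the closed disk of radius 174.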